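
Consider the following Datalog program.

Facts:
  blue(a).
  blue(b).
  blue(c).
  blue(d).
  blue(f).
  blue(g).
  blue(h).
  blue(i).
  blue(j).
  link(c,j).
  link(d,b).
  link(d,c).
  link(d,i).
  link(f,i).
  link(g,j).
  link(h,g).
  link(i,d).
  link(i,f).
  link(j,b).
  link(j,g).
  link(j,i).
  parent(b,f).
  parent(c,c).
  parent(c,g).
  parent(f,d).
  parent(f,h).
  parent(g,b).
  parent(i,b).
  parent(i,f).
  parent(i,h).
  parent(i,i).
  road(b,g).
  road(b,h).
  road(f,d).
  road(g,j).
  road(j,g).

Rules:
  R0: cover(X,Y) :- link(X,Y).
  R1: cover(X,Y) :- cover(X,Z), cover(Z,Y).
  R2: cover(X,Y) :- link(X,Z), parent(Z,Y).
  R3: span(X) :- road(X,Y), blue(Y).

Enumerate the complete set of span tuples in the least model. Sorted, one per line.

span(b)
span(f)
span(g)
span(j)

round 1: derive span(b) via R3 from road(b,g), blue(g)
round 1: derive span(f) via R3 from road(f,d), blue(d)
round 1: derive span(g) via R3 from road(g,j), blue(j)
round 1: derive span(j) via R3 from road(j,g), blue(g)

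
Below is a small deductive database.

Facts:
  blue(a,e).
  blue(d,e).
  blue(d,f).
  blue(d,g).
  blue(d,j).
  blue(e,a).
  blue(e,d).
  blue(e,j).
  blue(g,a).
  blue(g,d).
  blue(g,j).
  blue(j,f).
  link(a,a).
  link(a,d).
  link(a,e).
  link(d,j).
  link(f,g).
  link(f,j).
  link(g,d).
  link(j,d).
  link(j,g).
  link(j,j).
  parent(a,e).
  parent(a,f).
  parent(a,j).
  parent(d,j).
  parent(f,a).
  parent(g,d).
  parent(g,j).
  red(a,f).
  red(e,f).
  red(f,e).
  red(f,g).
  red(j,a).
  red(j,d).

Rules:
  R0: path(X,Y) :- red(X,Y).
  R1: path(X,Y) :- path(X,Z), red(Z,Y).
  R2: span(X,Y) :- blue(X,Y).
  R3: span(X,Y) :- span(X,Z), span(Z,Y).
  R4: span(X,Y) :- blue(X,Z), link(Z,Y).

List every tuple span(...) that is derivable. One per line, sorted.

round 1: derive span(a,e) via R2 from blue(a,e)
round 1: derive span(d,e) via R2 from blue(d,e)
round 1: derive span(d,f) via R2 from blue(d,f)
round 1: derive span(d,g) via R2 from blue(d,g)
round 1: derive span(d,j) via R2 from blue(d,j)
round 1: derive span(e,a) via R2 from blue(e,a)
round 1: derive span(e,d) via R2 from blue(e,d)
round 1: derive span(e,j) via R2 from blue(e,j)
round 1: derive span(g,a) via R2 from blue(g,a)
round 1: derive span(g,d) via R2 from blue(g,d)
round 1: derive span(g,j) via R2 from blue(g,j)
round 1: derive span(j,f) via R2 from blue(j,f)
round 1: derive span(d,d) via R4 from blue(d,g), link(g,d)
round 1: derive span(e,e) via R4 from blue(e,a), link(a,e)
round 1: derive span(e,g) via R4 from blue(e,j), link(j,g)
round 1: derive span(g,e) via R4 from blue(g,a), link(a,e)
round 1: derive span(g,g) via R4 from blue(g,j), link(j,g)
round 1: derive span(j,g) via R4 from blue(j,f), link(f,g)
round 1: derive span(j,j) via R4 from blue(j,f), link(f,j)
round 2: derive span(a,a) via R3 from span(a,e), span(e,a)
round 2: derive span(a,d) via R3 from span(a,e), span(e,d)
round 2: derive span(a,g) via R3 from span(a,e), span(e,g)
round 2: derive span(a,j) via R3 from span(a,e), span(e,j)
round 2: derive span(d,a) via R3 from span(d,e), span(e,a)
round 2: derive span(e,f) via R3 from span(e,d), span(d,f)
round 2: derive span(g,f) via R3 from span(g,d), span(d,f)
round 2: derive span(j,a) via R3 from span(j,g), span(g,a)
round 2: derive span(j,d) via R3 from span(j,g), span(g,d)
round 2: derive span(j,e) via R3 from span(j,g), span(g,e)
round 3: derive span(a,f) via R3 from span(a,d), span(d,f)

span(a,a)
span(a,d)
span(a,e)
span(a,f)
span(a,g)
span(a,j)
span(d,a)
span(d,d)
span(d,e)
span(d,f)
span(d,g)
span(d,j)
span(e,a)
span(e,d)
span(e,e)
span(e,f)
span(e,g)
span(e,j)
span(g,a)
span(g,d)
span(g,e)
span(g,f)
span(g,g)
span(g,j)
span(j,a)
span(j,d)
span(j,e)
span(j,f)
span(j,g)
span(j,j)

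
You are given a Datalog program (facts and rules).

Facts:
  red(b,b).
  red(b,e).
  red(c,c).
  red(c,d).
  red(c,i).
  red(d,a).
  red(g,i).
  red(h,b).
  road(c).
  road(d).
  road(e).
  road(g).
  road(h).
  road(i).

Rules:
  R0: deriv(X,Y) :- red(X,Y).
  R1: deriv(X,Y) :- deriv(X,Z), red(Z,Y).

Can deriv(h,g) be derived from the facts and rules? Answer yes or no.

round 1: derive deriv(b,b) via R0 from red(b,b)
round 1: derive deriv(b,e) via R0 from red(b,e)
round 1: derive deriv(c,c) via R0 from red(c,c)
round 1: derive deriv(c,d) via R0 from red(c,d)
round 1: derive deriv(c,i) via R0 from red(c,i)
round 1: derive deriv(d,a) via R0 from red(d,a)
round 1: derive deriv(g,i) via R0 from red(g,i)
round 1: derive deriv(h,b) via R0 from red(h,b)
round 2: derive deriv(c,a) via R1 from deriv(c,d), red(d,a)
round 2: derive deriv(h,e) via R1 from deriv(h,b), red(b,e)

no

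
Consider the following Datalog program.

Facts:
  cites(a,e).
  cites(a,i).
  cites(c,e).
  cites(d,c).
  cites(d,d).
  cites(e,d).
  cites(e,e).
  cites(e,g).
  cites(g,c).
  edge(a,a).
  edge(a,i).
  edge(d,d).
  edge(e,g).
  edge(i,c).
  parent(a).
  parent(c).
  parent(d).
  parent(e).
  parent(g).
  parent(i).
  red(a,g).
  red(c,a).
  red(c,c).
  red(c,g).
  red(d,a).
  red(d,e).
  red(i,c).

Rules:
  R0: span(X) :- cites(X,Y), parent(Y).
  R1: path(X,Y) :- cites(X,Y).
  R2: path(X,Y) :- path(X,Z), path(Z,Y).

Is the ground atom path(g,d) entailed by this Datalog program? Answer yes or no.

yes

round 1: derive path(a,e) via R1 from cites(a,e)
round 1: derive path(a,i) via R1 from cites(a,i)
round 1: derive path(c,e) via R1 from cites(c,e)
round 1: derive path(d,c) via R1 from cites(d,c)
round 1: derive path(d,d) via R1 from cites(d,d)
round 1: derive path(e,d) via R1 from cites(e,d)
round 1: derive path(e,e) via R1 from cites(e,e)
round 1: derive path(e,g) via R1 from cites(e,g)
round 1: derive path(g,c) via R1 from cites(g,c)
round 2: derive path(a,d) via R2 from path(a,e), path(e,d)
round 2: derive path(a,g) via R2 from path(a,e), path(e,g)
round 2: derive path(c,d) via R2 from path(c,e), path(e,d)
round 2: derive path(c,g) via R2 from path(c,e), path(e,g)
round 2: derive path(d,e) via R2 from path(d,c), path(c,e)
round 2: derive path(e,c) via R2 from path(e,d), path(d,c)
round 2: derive path(g,e) via R2 from path(g,c), path(c,e)
round 3: derive path(a,c) via R2 from path(a,d), path(d,c)
round 3: derive path(c,c) via R2 from path(c,d), path(d,c)
round 3: derive path(d,g) via R2 from path(d,c), path(c,g)
round 3: derive path(g,d) via R2 from path(g,c), path(c,d)
round 3: derive path(g,g) via R2 from path(g,c), path(c,g)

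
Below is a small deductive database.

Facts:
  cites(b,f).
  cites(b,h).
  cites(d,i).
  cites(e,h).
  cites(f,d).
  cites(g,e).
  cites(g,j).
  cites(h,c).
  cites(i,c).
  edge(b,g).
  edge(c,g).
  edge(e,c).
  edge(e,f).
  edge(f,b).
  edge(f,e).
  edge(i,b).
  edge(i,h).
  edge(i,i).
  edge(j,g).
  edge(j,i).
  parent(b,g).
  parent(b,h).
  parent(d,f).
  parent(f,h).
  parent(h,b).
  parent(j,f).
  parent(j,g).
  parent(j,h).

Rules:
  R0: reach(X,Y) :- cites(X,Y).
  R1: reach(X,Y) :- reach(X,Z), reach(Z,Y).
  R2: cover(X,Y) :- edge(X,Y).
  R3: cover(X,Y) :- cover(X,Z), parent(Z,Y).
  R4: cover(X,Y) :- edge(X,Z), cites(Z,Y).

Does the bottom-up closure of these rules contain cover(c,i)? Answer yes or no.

round 1: derive cover(b,g) via R2 from edge(b,g)
round 1: derive cover(c,g) via R2 from edge(c,g)
round 1: derive cover(e,c) via R2 from edge(e,c)
round 1: derive cover(e,f) via R2 from edge(e,f)
round 1: derive cover(f,b) via R2 from edge(f,b)
round 1: derive cover(f,e) via R2 from edge(f,e)
round 1: derive cover(i,b) via R2 from edge(i,b)
round 1: derive cover(i,h) via R2 from edge(i,h)
round 1: derive cover(i,i) via R2 from edge(i,i)
round 1: derive cover(j,g) via R2 from edge(j,g)
round 1: derive cover(j,i) via R2 from edge(j,i)
round 1: derive cover(b,e) via R4 from edge(b,g), cites(g,e)
round 1: derive cover(b,j) via R4 from edge(b,g), cites(g,j)
round 1: derive cover(c,e) via R4 from edge(c,g), cites(g,e)
round 1: derive cover(c,j) via R4 from edge(c,g), cites(g,j)
round 1: derive cover(e,d) via R4 from edge(e,f), cites(f,d)
round 1: derive cover(f,f) via R4 from edge(f,b), cites(b,f)
round 1: derive cover(f,h) via R4 from edge(f,b), cites(b,h)
round 1: derive cover(i,c) via R4 from edge(i,h), cites(h,c)
round 1: derive cover(i,f) via R4 from edge(i,b), cites(b,f)
round 1: derive cover(j,c) via R4 from edge(j,i), cites(i,c)
round 1: derive cover(j,e) via R4 from edge(j,g), cites(g,e)
round 1: derive cover(j,j) via R4 from edge(j,g), cites(g,j)
round 2: derive cover(b,f) via R3 from cover(b,j), parent(j,f)
round 2: derive cover(b,h) via R3 from cover(b,j), parent(j,h)
round 2: derive cover(c,f) via R3 from cover(c,j), parent(j,f)
round 2: derive cover(c,h) via R3 from cover(c,j), parent(j,h)
round 2: derive cover(e,h) via R3 from cover(e,f), parent(f,h)
round 2: derive cover(f,g) via R3 from cover(f,b), parent(b,g)
round 2: derive cover(i,g) via R3 from cover(i,b), parent(b,g)
round 2: derive cover(j,f) via R3 from cover(j,j), parent(j,f)
round 2: derive cover(j,h) via R3 from cover(j,j), parent(j,h)
round 3: derive cover(b,b) via R3 from cover(b,h), parent(h,b)
round 3: derive cover(c,b) via R3 from cover(c,h), parent(h,b)
round 3: derive cover(e,b) via R3 from cover(e,h), parent(h,b)
round 3: derive cover(j,b) via R3 from cover(j,h), parent(h,b)
round 4: derive cover(e,g) via R3 from cover(e,b), parent(b,g)

no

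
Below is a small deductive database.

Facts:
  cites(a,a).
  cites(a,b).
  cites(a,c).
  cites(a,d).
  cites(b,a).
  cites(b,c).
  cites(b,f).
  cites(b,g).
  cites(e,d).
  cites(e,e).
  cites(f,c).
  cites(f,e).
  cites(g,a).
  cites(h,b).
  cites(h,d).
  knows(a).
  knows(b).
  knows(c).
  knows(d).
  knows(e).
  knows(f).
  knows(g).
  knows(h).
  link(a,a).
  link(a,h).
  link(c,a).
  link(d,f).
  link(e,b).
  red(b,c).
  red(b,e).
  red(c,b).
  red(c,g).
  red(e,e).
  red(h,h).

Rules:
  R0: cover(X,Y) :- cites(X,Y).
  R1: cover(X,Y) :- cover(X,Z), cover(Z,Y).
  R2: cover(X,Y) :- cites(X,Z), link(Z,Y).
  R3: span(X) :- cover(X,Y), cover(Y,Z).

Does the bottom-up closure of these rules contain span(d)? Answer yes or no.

no

round 1: derive cover(a,a) via R0 from cites(a,a)
round 1: derive cover(a,b) via R0 from cites(a,b)
round 1: derive cover(a,c) via R0 from cites(a,c)
round 1: derive cover(a,d) via R0 from cites(a,d)
round 1: derive cover(b,a) via R0 from cites(b,a)
round 1: derive cover(b,c) via R0 from cites(b,c)
round 1: derive cover(b,f) via R0 from cites(b,f)
round 1: derive cover(b,g) via R0 from cites(b,g)
round 1: derive cover(e,d) via R0 from cites(e,d)
round 1: derive cover(e,e) via R0 from cites(e,e)
round 1: derive cover(f,c) via R0 from cites(f,c)
round 1: derive cover(f,e) via R0 from cites(f,e)
round 1: derive cover(g,a) via R0 from cites(g,a)
round 1: derive cover(h,b) via R0 from cites(h,b)
round 1: derive cover(h,d) via R0 from cites(h,d)
round 1: derive cover(a,f) via R2 from cites(a,d), link(d,f)
round 1: derive cover(a,h) via R2 from cites(a,a), link(a,h)
round 1: derive cover(b,h) via R2 from cites(b,a), link(a,h)
round 1: derive cover(e,b) via R2 from cites(e,e), link(e,b)
round 1: derive cover(e,f) via R2 from cites(e,d), link(d,f)
round 1: derive cover(f,a) via R2 from cites(f,c), link(c,a)
round 1: derive cover(f,b) via R2 from cites(f,e), link(e,b)
round 1: derive cover(g,h) via R2 from cites(g,a), link(a,h)
round 1: derive cover(h,f) via R2 from cites(h,d), link(d,f)
round 2: derive cover(a,e) via R1 from cover(a,f), cover(f,e)
round 2: derive cover(a,g) via R1 from cover(a,b), cover(b,g)
round 2: derive cover(b,b) via R1 from cover(b,a), cover(a,b)
round 2: derive cover(b,d) via R1 from cover(b,a), cover(a,d)
round 2: derive cover(b,e) via R1 from cover(b,f), cover(f,e)
round 2: derive cover(e,a) via R1 from cover(e,b), cover(b,a)
round 2: derive cover(e,c) via R1 from cover(e,b), cover(b,c)
round 2: derive cover(e,g) via R1 from cover(e,b), cover(b,g)
round 2: derive cover(e,h) via R1 from cover(e,b), cover(b,h)
round 2: derive cover(f,d) via R1 from cover(f,a), cover(a,d)
round 2: derive cover(f,f) via R1 from cover(f,a), cover(a,f)
round 2: derive cover(f,g) via R1 from cover(f,b), cover(b,g)
round 2: derive cover(f,h) via R1 from cover(f,a), cover(a,h)
round 2: derive cover(g,b) via R1 from cover(g,a), cover(a,b)
round 2: derive cover(g,c) via R1 from cover(g,a), cover(a,c)
round 2: derive cover(g,d) via R1 from cover(g,a), cover(a,d)
round 2: derive cover(g,f) via R1 from cover(g,a), cover(a,f)
round 2: derive cover(h,a) via R1 from cover(h,b), cover(b,a)
round 2: derive cover(h,c) via R1 from cover(h,b), cover(b,c)
round 2: derive cover(h,e) via R1 from cover(h,f), cover(f,e)
round 2: derive cover(h,g) via R1 from cover(h,b), cover(b,g)
round 2: derive cover(h,h) via R1 from cover(h,b), cover(b,h)
round 2: derive span(a) via R3 from cover(a,a), cover(a,a)
round 2: derive span(b) via R3 from cover(b,a), cover(a,a)
round 2: derive span(e) via R3 from cover(e,b), cover(b,a)
round 2: derive span(f) via R3 from cover(f,a), cover(a,a)
round 2: derive span(g) via R3 from cover(g,a), cover(a,a)
round 2: derive span(h) via R3 from cover(h,b), cover(b,a)
round 3: derive cover(g,e) via R1 from cover(g,a), cover(a,e)
round 3: derive cover(g,g) via R1 from cover(g,a), cover(a,g)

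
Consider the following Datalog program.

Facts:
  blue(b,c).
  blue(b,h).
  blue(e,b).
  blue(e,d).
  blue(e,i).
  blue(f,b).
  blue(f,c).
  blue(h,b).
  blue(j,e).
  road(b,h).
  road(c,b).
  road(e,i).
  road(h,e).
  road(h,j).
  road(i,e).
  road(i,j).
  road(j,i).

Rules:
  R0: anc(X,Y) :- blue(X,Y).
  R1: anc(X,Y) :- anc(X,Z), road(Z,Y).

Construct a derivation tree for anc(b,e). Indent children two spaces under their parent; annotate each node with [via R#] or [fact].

anc(b,e)  [via R1]
  anc(b,h)  [via R0]
    blue(b,h)  [fact]
  road(h,e)  [fact]

round 1: derive anc(b,c) via R0 from blue(b,c)
round 1: derive anc(b,h) via R0 from blue(b,h)
round 1: derive anc(e,b) via R0 from blue(e,b)
round 1: derive anc(e,d) via R0 from blue(e,d)
round 1: derive anc(e,i) via R0 from blue(e,i)
round 1: derive anc(f,b) via R0 from blue(f,b)
round 1: derive anc(f,c) via R0 from blue(f,c)
round 1: derive anc(h,b) via R0 from blue(h,b)
round 1: derive anc(j,e) via R0 from blue(j,e)
round 2: derive anc(b,b) via R1 from anc(b,c), road(c,b)
round 2: derive anc(b,e) via R1 from anc(b,h), road(h,e)
round 2: derive anc(b,j) via R1 from anc(b,h), road(h,j)
round 2: derive anc(e,e) via R1 from anc(e,i), road(i,e)
round 2: derive anc(e,h) via R1 from anc(e,b), road(b,h)
round 2: derive anc(e,j) via R1 from anc(e,i), road(i,j)
round 2: derive anc(f,h) via R1 from anc(f,b), road(b,h)
round 2: derive anc(h,h) via R1 from anc(h,b), road(b,h)
round 2: derive anc(j,i) via R1 from anc(j,e), road(e,i)
round 3: derive anc(b,i) via R1 from anc(b,e), road(e,i)
round 3: derive anc(f,e) via R1 from anc(f,h), road(h,e)
round 3: derive anc(f,j) via R1 from anc(f,h), road(h,j)
round 3: derive anc(h,e) via R1 from anc(h,h), road(h,e)
round 3: derive anc(h,j) via R1 from anc(h,h), road(h,j)
round 3: derive anc(j,j) via R1 from anc(j,i), road(i,j)
round 4: derive anc(f,i) via R1 from anc(f,e), road(e,i)
round 4: derive anc(h,i) via R1 from anc(h,e), road(e,i)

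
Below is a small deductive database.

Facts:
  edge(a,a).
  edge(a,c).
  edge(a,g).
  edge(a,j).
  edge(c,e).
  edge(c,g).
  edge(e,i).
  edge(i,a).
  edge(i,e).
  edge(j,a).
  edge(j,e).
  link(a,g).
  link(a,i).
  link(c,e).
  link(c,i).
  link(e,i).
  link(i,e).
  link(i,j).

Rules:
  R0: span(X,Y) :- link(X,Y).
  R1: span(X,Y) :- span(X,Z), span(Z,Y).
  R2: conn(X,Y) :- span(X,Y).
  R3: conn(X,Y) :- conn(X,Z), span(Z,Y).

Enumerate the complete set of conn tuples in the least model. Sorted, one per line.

round 1: derive span(a,g) via R0 from link(a,g)
round 1: derive span(a,i) via R0 from link(a,i)
round 1: derive span(c,e) via R0 from link(c,e)
round 1: derive span(c,i) via R0 from link(c,i)
round 1: derive span(e,i) via R0 from link(e,i)
round 1: derive span(i,e) via R0 from link(i,e)
round 1: derive span(i,j) via R0 from link(i,j)
round 2: derive span(a,e) via R1 from span(a,i), span(i,e)
round 2: derive span(a,j) via R1 from span(a,i), span(i,j)
round 2: derive span(c,j) via R1 from span(c,i), span(i,j)
round 2: derive span(e,e) via R1 from span(e,i), span(i,e)
round 2: derive span(e,j) via R1 from span(e,i), span(i,j)
round 2: derive span(i,i) via R1 from span(i,e), span(e,i)
round 2: derive conn(a,g) via R2 from span(a,g)
round 2: derive conn(a,i) via R2 from span(a,i)
round 2: derive conn(c,e) via R2 from span(c,e)
round 2: derive conn(c,i) via R2 from span(c,i)
round 2: derive conn(e,i) via R2 from span(e,i)
round 2: derive conn(i,e) via R2 from span(i,e)
round 2: derive conn(i,j) via R2 from span(i,j)
round 3: derive conn(a,e) via R2 from span(a,e)
round 3: derive conn(a,j) via R2 from span(a,j)
round 3: derive conn(c,j) via R2 from span(c,j)
round 3: derive conn(e,e) via R2 from span(e,e)
round 3: derive conn(e,j) via R2 from span(e,j)
round 3: derive conn(i,i) via R2 from span(i,i)

conn(a,e)
conn(a,g)
conn(a,i)
conn(a,j)
conn(c,e)
conn(c,i)
conn(c,j)
conn(e,e)
conn(e,i)
conn(e,j)
conn(i,e)
conn(i,i)
conn(i,j)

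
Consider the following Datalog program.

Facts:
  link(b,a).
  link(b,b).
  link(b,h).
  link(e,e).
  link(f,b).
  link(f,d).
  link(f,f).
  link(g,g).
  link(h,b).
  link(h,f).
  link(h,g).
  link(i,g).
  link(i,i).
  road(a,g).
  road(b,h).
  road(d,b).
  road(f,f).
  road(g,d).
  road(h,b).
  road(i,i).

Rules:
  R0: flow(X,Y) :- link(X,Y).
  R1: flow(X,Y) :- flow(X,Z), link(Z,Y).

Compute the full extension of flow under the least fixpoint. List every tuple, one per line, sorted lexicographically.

flow(b,a)
flow(b,b)
flow(b,d)
flow(b,f)
flow(b,g)
flow(b,h)
flow(e,e)
flow(f,a)
flow(f,b)
flow(f,d)
flow(f,f)
flow(f,g)
flow(f,h)
flow(g,g)
flow(h,a)
flow(h,b)
flow(h,d)
flow(h,f)
flow(h,g)
flow(h,h)
flow(i,g)
flow(i,i)

round 1: derive flow(b,a) via R0 from link(b,a)
round 1: derive flow(b,b) via R0 from link(b,b)
round 1: derive flow(b,h) via R0 from link(b,h)
round 1: derive flow(e,e) via R0 from link(e,e)
round 1: derive flow(f,b) via R0 from link(f,b)
round 1: derive flow(f,d) via R0 from link(f,d)
round 1: derive flow(f,f) via R0 from link(f,f)
round 1: derive flow(g,g) via R0 from link(g,g)
round 1: derive flow(h,b) via R0 from link(h,b)
round 1: derive flow(h,f) via R0 from link(h,f)
round 1: derive flow(h,g) via R0 from link(h,g)
round 1: derive flow(i,g) via R0 from link(i,g)
round 1: derive flow(i,i) via R0 from link(i,i)
round 2: derive flow(b,f) via R1 from flow(b,h), link(h,f)
round 2: derive flow(b,g) via R1 from flow(b,h), link(h,g)
round 2: derive flow(f,a) via R1 from flow(f,b), link(b,a)
round 2: derive flow(f,h) via R1 from flow(f,b), link(b,h)
round 2: derive flow(h,a) via R1 from flow(h,b), link(b,a)
round 2: derive flow(h,d) via R1 from flow(h,f), link(f,d)
round 2: derive flow(h,h) via R1 from flow(h,b), link(b,h)
round 3: derive flow(b,d) via R1 from flow(b,f), link(f,d)
round 3: derive flow(f,g) via R1 from flow(f,h), link(h,g)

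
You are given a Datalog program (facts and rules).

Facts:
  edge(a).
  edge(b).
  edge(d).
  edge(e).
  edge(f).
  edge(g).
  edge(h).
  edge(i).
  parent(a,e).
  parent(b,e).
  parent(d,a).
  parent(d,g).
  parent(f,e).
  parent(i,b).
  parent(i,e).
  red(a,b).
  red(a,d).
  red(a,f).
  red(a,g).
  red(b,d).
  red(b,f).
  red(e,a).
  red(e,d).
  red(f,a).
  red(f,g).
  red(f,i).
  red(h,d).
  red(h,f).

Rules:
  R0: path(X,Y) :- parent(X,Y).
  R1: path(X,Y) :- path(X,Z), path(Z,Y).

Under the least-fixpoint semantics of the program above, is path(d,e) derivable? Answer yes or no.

round 1: derive path(a,e) via R0 from parent(a,e)
round 1: derive path(b,e) via R0 from parent(b,e)
round 1: derive path(d,a) via R0 from parent(d,a)
round 1: derive path(d,g) via R0 from parent(d,g)
round 1: derive path(f,e) via R0 from parent(f,e)
round 1: derive path(i,b) via R0 from parent(i,b)
round 1: derive path(i,e) via R0 from parent(i,e)
round 2: derive path(d,e) via R1 from path(d,a), path(a,e)

yes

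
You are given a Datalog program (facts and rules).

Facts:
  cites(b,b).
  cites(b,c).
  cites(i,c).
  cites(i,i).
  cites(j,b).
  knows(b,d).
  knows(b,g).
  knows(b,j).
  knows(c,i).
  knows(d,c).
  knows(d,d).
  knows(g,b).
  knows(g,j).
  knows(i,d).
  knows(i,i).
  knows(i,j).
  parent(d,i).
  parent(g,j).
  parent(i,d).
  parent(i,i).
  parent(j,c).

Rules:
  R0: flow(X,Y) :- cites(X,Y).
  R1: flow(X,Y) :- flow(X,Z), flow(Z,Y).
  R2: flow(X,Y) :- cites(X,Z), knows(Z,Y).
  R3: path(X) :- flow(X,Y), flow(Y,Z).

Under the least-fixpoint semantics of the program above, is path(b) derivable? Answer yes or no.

round 1: derive flow(b,b) via R0 from cites(b,b)
round 1: derive flow(b,c) via R0 from cites(b,c)
round 1: derive flow(i,c) via R0 from cites(i,c)
round 1: derive flow(i,i) via R0 from cites(i,i)
round 1: derive flow(j,b) via R0 from cites(j,b)
round 1: derive flow(b,d) via R2 from cites(b,b), knows(b,d)
round 1: derive flow(b,g) via R2 from cites(b,b), knows(b,g)
round 1: derive flow(b,i) via R2 from cites(b,c), knows(c,i)
round 1: derive flow(b,j) via R2 from cites(b,b), knows(b,j)
round 1: derive flow(i,d) via R2 from cites(i,i), knows(i,d)
round 1: derive flow(i,j) via R2 from cites(i,i), knows(i,j)
round 1: derive flow(j,d) via R2 from cites(j,b), knows(b,d)
round 1: derive flow(j,g) via R2 from cites(j,b), knows(b,g)
round 1: derive flow(j,j) via R2 from cites(j,b), knows(b,j)
round 2: derive flow(i,b) via R1 from flow(i,j), flow(j,b)
round 2: derive flow(i,g) via R1 from flow(i,j), flow(j,g)
round 2: derive flow(j,c) via R1 from flow(j,b), flow(b,c)
round 2: derive flow(j,i) via R1 from flow(j,b), flow(b,i)
round 2: derive path(b) via R3 from flow(b,b), flow(b,b)
round 2: derive path(i) via R3 from flow(i,i), flow(i,c)
round 2: derive path(j) via R3 from flow(j,b), flow(b,b)

yes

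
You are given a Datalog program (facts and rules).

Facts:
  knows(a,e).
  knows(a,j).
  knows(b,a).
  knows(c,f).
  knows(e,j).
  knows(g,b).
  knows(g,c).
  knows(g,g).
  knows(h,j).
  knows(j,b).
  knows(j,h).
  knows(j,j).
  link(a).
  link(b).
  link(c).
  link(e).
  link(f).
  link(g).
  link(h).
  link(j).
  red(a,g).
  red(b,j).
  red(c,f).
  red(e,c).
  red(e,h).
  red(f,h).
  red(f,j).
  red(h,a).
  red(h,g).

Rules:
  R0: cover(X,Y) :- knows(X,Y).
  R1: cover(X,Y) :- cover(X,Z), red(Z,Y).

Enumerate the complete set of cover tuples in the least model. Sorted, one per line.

round 1: derive cover(a,e) via R0 from knows(a,e)
round 1: derive cover(a,j) via R0 from knows(a,j)
round 1: derive cover(b,a) via R0 from knows(b,a)
round 1: derive cover(c,f) via R0 from knows(c,f)
round 1: derive cover(e,j) via R0 from knows(e,j)
round 1: derive cover(g,b) via R0 from knows(g,b)
round 1: derive cover(g,c) via R0 from knows(g,c)
round 1: derive cover(g,g) via R0 from knows(g,g)
round 1: derive cover(h,j) via R0 from knows(h,j)
round 1: derive cover(j,b) via R0 from knows(j,b)
round 1: derive cover(j,h) via R0 from knows(j,h)
round 1: derive cover(j,j) via R0 from knows(j,j)
round 2: derive cover(a,c) via R1 from cover(a,e), red(e,c)
round 2: derive cover(a,h) via R1 from cover(a,e), red(e,h)
round 2: derive cover(b,g) via R1 from cover(b,a), red(a,g)
round 2: derive cover(c,h) via R1 from cover(c,f), red(f,h)
round 2: derive cover(c,j) via R1 from cover(c,f), red(f,j)
round 2: derive cover(g,f) via R1 from cover(g,c), red(c,f)
round 2: derive cover(g,j) via R1 from cover(g,b), red(b,j)
round 2: derive cover(j,a) via R1 from cover(j,h), red(h,a)
round 2: derive cover(j,g) via R1 from cover(j,h), red(h,g)
round 3: derive cover(a,a) via R1 from cover(a,h), red(h,a)
round 3: derive cover(a,f) via R1 from cover(a,c), red(c,f)
round 3: derive cover(a,g) via R1 from cover(a,h), red(h,g)
round 3: derive cover(c,a) via R1 from cover(c,h), red(h,a)
round 3: derive cover(c,g) via R1 from cover(c,h), red(h,g)
round 3: derive cover(g,h) via R1 from cover(g,f), red(f,h)
round 4: derive cover(g,a) via R1 from cover(g,h), red(h,a)

cover(a,a)
cover(a,c)
cover(a,e)
cover(a,f)
cover(a,g)
cover(a,h)
cover(a,j)
cover(b,a)
cover(b,g)
cover(c,a)
cover(c,f)
cover(c,g)
cover(c,h)
cover(c,j)
cover(e,j)
cover(g,a)
cover(g,b)
cover(g,c)
cover(g,f)
cover(g,g)
cover(g,h)
cover(g,j)
cover(h,j)
cover(j,a)
cover(j,b)
cover(j,g)
cover(j,h)
cover(j,j)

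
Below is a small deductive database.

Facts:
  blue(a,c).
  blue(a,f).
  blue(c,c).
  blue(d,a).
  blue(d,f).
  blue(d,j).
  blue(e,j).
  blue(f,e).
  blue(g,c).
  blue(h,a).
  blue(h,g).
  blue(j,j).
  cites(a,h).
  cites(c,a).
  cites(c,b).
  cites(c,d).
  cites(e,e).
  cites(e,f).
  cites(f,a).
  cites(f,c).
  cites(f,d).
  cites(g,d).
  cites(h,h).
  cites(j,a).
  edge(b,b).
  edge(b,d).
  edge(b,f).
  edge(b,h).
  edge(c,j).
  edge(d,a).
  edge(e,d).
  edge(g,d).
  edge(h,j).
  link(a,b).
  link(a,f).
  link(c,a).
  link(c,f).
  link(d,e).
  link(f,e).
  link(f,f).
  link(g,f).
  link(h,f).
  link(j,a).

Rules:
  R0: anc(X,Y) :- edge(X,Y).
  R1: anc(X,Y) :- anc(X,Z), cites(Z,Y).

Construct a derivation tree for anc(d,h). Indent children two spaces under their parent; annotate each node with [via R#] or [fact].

anc(d,h)  [via R1]
  anc(d,a)  [via R0]
    edge(d,a)  [fact]
  cites(a,h)  [fact]

round 1: derive anc(b,b) via R0 from edge(b,b)
round 1: derive anc(b,d) via R0 from edge(b,d)
round 1: derive anc(b,f) via R0 from edge(b,f)
round 1: derive anc(b,h) via R0 from edge(b,h)
round 1: derive anc(c,j) via R0 from edge(c,j)
round 1: derive anc(d,a) via R0 from edge(d,a)
round 1: derive anc(e,d) via R0 from edge(e,d)
round 1: derive anc(g,d) via R0 from edge(g,d)
round 1: derive anc(h,j) via R0 from edge(h,j)
round 2: derive anc(b,a) via R1 from anc(b,f), cites(f,a)
round 2: derive anc(b,c) via R1 from anc(b,f), cites(f,c)
round 2: derive anc(c,a) via R1 from anc(c,j), cites(j,a)
round 2: derive anc(d,h) via R1 from anc(d,a), cites(a,h)
round 2: derive anc(h,a) via R1 from anc(h,j), cites(j,a)
round 3: derive anc(c,h) via R1 from anc(c,a), cites(a,h)
round 3: derive anc(h,h) via R1 from anc(h,a), cites(a,h)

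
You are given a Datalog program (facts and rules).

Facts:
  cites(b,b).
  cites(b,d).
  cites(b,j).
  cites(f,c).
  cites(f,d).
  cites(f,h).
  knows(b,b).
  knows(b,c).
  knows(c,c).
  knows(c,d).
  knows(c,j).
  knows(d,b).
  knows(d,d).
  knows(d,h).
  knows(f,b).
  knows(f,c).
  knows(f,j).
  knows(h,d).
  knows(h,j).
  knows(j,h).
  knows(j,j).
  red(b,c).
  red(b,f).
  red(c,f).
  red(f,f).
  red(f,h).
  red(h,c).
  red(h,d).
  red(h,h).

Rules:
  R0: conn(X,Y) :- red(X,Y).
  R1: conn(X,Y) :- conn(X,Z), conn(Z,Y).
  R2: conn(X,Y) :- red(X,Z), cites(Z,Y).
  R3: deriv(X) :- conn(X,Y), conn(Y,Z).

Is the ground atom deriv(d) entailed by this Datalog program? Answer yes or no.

round 1: derive conn(b,c) via R0 from red(b,c)
round 1: derive conn(b,f) via R0 from red(b,f)
round 1: derive conn(c,f) via R0 from red(c,f)
round 1: derive conn(f,f) via R0 from red(f,f)
round 1: derive conn(f,h) via R0 from red(f,h)
round 1: derive conn(h,c) via R0 from red(h,c)
round 1: derive conn(h,d) via R0 from red(h,d)
round 1: derive conn(h,h) via R0 from red(h,h)
round 1: derive conn(b,d) via R2 from red(b,f), cites(f,d)
round 1: derive conn(b,h) via R2 from red(b,f), cites(f,h)
round 1: derive conn(c,c) via R2 from red(c,f), cites(f,c)
round 1: derive conn(c,d) via R2 from red(c,f), cites(f,d)
round 1: derive conn(c,h) via R2 from red(c,f), cites(f,h)
round 1: derive conn(f,c) via R2 from red(f,f), cites(f,c)
round 1: derive conn(f,d) via R2 from red(f,f), cites(f,d)
round 2: derive conn(h,f) via R1 from conn(h,c), conn(c,f)
round 2: derive deriv(b) via R3 from conn(b,c), conn(c,c)
round 2: derive deriv(c) via R3 from conn(c,c), conn(c,c)
round 2: derive deriv(f) via R3 from conn(f,c), conn(c,c)
round 2: derive deriv(h) via R3 from conn(h,c), conn(c,c)

no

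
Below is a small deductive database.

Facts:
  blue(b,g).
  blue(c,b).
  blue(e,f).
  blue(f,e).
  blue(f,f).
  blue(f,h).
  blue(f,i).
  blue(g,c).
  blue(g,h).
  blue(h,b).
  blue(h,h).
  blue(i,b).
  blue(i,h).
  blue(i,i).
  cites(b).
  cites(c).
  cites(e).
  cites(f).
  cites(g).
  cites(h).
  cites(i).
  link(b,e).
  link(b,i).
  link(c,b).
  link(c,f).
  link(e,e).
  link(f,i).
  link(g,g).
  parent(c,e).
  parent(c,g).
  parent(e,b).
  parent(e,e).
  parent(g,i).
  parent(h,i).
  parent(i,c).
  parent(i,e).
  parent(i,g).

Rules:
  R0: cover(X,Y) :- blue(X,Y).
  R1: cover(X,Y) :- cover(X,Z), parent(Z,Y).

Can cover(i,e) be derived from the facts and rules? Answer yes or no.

round 1: derive cover(b,g) via R0 from blue(b,g)
round 1: derive cover(c,b) via R0 from blue(c,b)
round 1: derive cover(e,f) via R0 from blue(e,f)
round 1: derive cover(f,e) via R0 from blue(f,e)
round 1: derive cover(f,f) via R0 from blue(f,f)
round 1: derive cover(f,h) via R0 from blue(f,h)
round 1: derive cover(f,i) via R0 from blue(f,i)
round 1: derive cover(g,c) via R0 from blue(g,c)
round 1: derive cover(g,h) via R0 from blue(g,h)
round 1: derive cover(h,b) via R0 from blue(h,b)
round 1: derive cover(h,h) via R0 from blue(h,h)
round 1: derive cover(i,b) via R0 from blue(i,b)
round 1: derive cover(i,h) via R0 from blue(i,h)
round 1: derive cover(i,i) via R0 from blue(i,i)
round 2: derive cover(b,i) via R1 from cover(b,g), parent(g,i)
round 2: derive cover(f,b) via R1 from cover(f,e), parent(e,b)
round 2: derive cover(f,c) via R1 from cover(f,i), parent(i,c)
round 2: derive cover(f,g) via R1 from cover(f,i), parent(i,g)
round 2: derive cover(g,e) via R1 from cover(g,c), parent(c,e)
round 2: derive cover(g,g) via R1 from cover(g,c), parent(c,g)
round 2: derive cover(g,i) via R1 from cover(g,h), parent(h,i)
round 2: derive cover(h,i) via R1 from cover(h,h), parent(h,i)
round 2: derive cover(i,c) via R1 from cover(i,i), parent(i,c)
round 2: derive cover(i,e) via R1 from cover(i,i), parent(i,e)
round 2: derive cover(i,g) via R1 from cover(i,i), parent(i,g)
round 3: derive cover(b,c) via R1 from cover(b,i), parent(i,c)
round 3: derive cover(b,e) via R1 from cover(b,i), parent(i,e)
round 3: derive cover(g,b) via R1 from cover(g,e), parent(e,b)
round 3: derive cover(h,c) via R1 from cover(h,i), parent(i,c)
round 3: derive cover(h,e) via R1 from cover(h,i), parent(i,e)
round 3: derive cover(h,g) via R1 from cover(h,i), parent(i,g)
round 4: derive cover(b,b) via R1 from cover(b,e), parent(e,b)

yes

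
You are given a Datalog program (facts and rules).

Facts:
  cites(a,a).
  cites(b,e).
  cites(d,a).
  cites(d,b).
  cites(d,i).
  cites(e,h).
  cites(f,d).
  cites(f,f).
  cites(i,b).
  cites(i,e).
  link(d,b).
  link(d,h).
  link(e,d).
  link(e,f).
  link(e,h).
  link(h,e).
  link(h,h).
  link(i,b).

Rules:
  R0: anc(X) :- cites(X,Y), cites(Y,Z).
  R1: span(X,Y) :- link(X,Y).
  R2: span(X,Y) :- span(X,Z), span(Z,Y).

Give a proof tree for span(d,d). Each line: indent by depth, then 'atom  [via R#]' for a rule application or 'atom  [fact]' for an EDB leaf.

span(d,d)  [via R2]
  span(d,e)  [via R2]
    span(d,h)  [via R1]
      link(d,h)  [fact]
    span(h,e)  [via R1]
      link(h,e)  [fact]
  span(e,d)  [via R1]
    link(e,d)  [fact]

round 1: derive span(d,b) via R1 from link(d,b)
round 1: derive span(d,h) via R1 from link(d,h)
round 1: derive span(e,d) via R1 from link(e,d)
round 1: derive span(e,f) via R1 from link(e,f)
round 1: derive span(e,h) via R1 from link(e,h)
round 1: derive span(h,e) via R1 from link(h,e)
round 1: derive span(h,h) via R1 from link(h,h)
round 1: derive span(i,b) via R1 from link(i,b)
round 2: derive span(d,e) via R2 from span(d,h), span(h,e)
round 2: derive span(e,b) via R2 from span(e,d), span(d,b)
round 2: derive span(e,e) via R2 from span(e,h), span(h,e)
round 2: derive span(h,d) via R2 from span(h,e), span(e,d)
round 2: derive span(h,f) via R2 from span(h,e), span(e,f)
round 3: derive span(d,d) via R2 from span(d,e), span(e,d)
round 3: derive span(d,f) via R2 from span(d,e), span(e,f)
round 3: derive span(h,b) via R2 from span(h,d), span(d,b)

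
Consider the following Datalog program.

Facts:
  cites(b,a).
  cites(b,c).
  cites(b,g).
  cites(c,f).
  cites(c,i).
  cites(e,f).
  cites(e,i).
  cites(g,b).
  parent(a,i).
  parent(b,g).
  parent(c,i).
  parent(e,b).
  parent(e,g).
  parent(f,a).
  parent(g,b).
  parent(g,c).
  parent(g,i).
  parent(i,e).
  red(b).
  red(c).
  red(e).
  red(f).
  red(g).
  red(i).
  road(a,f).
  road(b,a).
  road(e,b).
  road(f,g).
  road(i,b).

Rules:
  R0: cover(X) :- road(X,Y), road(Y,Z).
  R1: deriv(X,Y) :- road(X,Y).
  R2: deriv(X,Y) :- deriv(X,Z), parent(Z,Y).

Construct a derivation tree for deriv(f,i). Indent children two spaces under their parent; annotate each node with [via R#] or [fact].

deriv(f,i)  [via R2]
  deriv(f,g)  [via R1]
    road(f,g)  [fact]
  parent(g,i)  [fact]

round 1: derive deriv(a,f) via R1 from road(a,f)
round 1: derive deriv(b,a) via R1 from road(b,a)
round 1: derive deriv(e,b) via R1 from road(e,b)
round 1: derive deriv(f,g) via R1 from road(f,g)
round 1: derive deriv(i,b) via R1 from road(i,b)
round 2: derive deriv(a,a) via R2 from deriv(a,f), parent(f,a)
round 2: derive deriv(b,i) via R2 from deriv(b,a), parent(a,i)
round 2: derive deriv(e,g) via R2 from deriv(e,b), parent(b,g)
round 2: derive deriv(f,b) via R2 from deriv(f,g), parent(g,b)
round 2: derive deriv(f,c) via R2 from deriv(f,g), parent(g,c)
round 2: derive deriv(f,i) via R2 from deriv(f,g), parent(g,i)
round 2: derive deriv(i,g) via R2 from deriv(i,b), parent(b,g)
round 3: derive deriv(a,i) via R2 from deriv(a,a), parent(a,i)
round 3: derive deriv(b,e) via R2 from deriv(b,i), parent(i,e)
round 3: derive deriv(e,c) via R2 from deriv(e,g), parent(g,c)
round 3: derive deriv(e,i) via R2 from deriv(e,g), parent(g,i)
round 3: derive deriv(f,e) via R2 from deriv(f,i), parent(i,e)
round 3: derive deriv(i,c) via R2 from deriv(i,g), parent(g,c)
round 3: derive deriv(i,i) via R2 from deriv(i,g), parent(g,i)
round 4: derive deriv(a,e) via R2 from deriv(a,i), parent(i,e)
round 4: derive deriv(b,b) via R2 from deriv(b,e), parent(e,b)
round 4: derive deriv(b,g) via R2 from deriv(b,e), parent(e,g)
round 4: derive deriv(e,e) via R2 from deriv(e,i), parent(i,e)
round 4: derive deriv(i,e) via R2 from deriv(i,i), parent(i,e)
round 5: derive deriv(a,b) via R2 from deriv(a,e), parent(e,b)
round 5: derive deriv(a,g) via R2 from deriv(a,e), parent(e,g)
round 5: derive deriv(b,c) via R2 from deriv(b,g), parent(g,c)
round 6: derive deriv(a,c) via R2 from deriv(a,g), parent(g,c)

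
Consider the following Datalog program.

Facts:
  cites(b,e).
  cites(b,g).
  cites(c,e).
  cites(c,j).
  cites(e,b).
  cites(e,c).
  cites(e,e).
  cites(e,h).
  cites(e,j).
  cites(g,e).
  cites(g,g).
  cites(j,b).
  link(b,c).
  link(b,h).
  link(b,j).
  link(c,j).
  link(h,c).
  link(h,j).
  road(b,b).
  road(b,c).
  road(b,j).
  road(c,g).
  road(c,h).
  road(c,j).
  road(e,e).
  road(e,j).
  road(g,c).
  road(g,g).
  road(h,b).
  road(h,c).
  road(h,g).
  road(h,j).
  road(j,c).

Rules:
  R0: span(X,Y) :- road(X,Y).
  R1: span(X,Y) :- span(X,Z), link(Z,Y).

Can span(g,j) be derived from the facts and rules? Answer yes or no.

yes

round 1: derive span(b,b) via R0 from road(b,b)
round 1: derive span(b,c) via R0 from road(b,c)
round 1: derive span(b,j) via R0 from road(b,j)
round 1: derive span(c,g) via R0 from road(c,g)
round 1: derive span(c,h) via R0 from road(c,h)
round 1: derive span(c,j) via R0 from road(c,j)
round 1: derive span(e,e) via R0 from road(e,e)
round 1: derive span(e,j) via R0 from road(e,j)
round 1: derive span(g,c) via R0 from road(g,c)
round 1: derive span(g,g) via R0 from road(g,g)
round 1: derive span(h,b) via R0 from road(h,b)
round 1: derive span(h,c) via R0 from road(h,c)
round 1: derive span(h,g) via R0 from road(h,g)
round 1: derive span(h,j) via R0 from road(h,j)
round 1: derive span(j,c) via R0 from road(j,c)
round 2: derive span(b,h) via R1 from span(b,b), link(b,h)
round 2: derive span(c,c) via R1 from span(c,h), link(h,c)
round 2: derive span(g,j) via R1 from span(g,c), link(c,j)
round 2: derive span(h,h) via R1 from span(h,b), link(b,h)
round 2: derive span(j,j) via R1 from span(j,c), link(c,j)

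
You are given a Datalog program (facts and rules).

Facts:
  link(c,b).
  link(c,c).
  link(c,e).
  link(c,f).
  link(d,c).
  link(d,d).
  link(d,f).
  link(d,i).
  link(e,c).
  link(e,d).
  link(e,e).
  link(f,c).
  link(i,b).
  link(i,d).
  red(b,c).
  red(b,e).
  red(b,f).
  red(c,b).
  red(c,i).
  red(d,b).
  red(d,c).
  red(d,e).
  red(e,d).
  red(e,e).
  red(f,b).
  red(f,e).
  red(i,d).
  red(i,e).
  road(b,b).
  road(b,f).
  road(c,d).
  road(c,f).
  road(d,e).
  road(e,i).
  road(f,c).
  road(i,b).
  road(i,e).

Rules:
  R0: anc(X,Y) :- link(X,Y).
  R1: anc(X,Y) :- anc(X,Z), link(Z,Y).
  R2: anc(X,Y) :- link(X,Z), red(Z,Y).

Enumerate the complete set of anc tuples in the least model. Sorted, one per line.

anc(c,b)
anc(c,c)
anc(c,d)
anc(c,e)
anc(c,f)
anc(c,i)
anc(d,b)
anc(d,c)
anc(d,d)
anc(d,e)
anc(d,f)
anc(d,i)
anc(e,b)
anc(e,c)
anc(e,d)
anc(e,e)
anc(e,f)
anc(e,i)
anc(f,b)
anc(f,c)
anc(f,d)
anc(f,e)
anc(f,f)
anc(f,i)
anc(i,b)
anc(i,c)
anc(i,d)
anc(i,e)
anc(i,f)
anc(i,i)

round 1: derive anc(c,b) via R0 from link(c,b)
round 1: derive anc(c,c) via R0 from link(c,c)
round 1: derive anc(c,e) via R0 from link(c,e)
round 1: derive anc(c,f) via R0 from link(c,f)
round 1: derive anc(d,c) via R0 from link(d,c)
round 1: derive anc(d,d) via R0 from link(d,d)
round 1: derive anc(d,f) via R0 from link(d,f)
round 1: derive anc(d,i) via R0 from link(d,i)
round 1: derive anc(e,c) via R0 from link(e,c)
round 1: derive anc(e,d) via R0 from link(e,d)
round 1: derive anc(e,e) via R0 from link(e,e)
round 1: derive anc(f,c) via R0 from link(f,c)
round 1: derive anc(i,b) via R0 from link(i,b)
round 1: derive anc(i,d) via R0 from link(i,d)
round 1: derive anc(c,d) via R2 from link(c,e), red(e,d)
round 1: derive anc(c,i) via R2 from link(c,c), red(c,i)
round 1: derive anc(d,b) via R2 from link(d,c), red(c,b)
round 1: derive anc(d,e) via R2 from link(d,d), red(d,e)
round 1: derive anc(e,b) via R2 from link(e,c), red(c,b)
round 1: derive anc(e,i) via R2 from link(e,c), red(c,i)
round 1: derive anc(f,b) via R2 from link(f,c), red(c,b)
round 1: derive anc(f,i) via R2 from link(f,c), red(c,i)
round 1: derive anc(i,c) via R2 from link(i,b), red(b,c)
round 1: derive anc(i,e) via R2 from link(i,b), red(b,e)
round 1: derive anc(i,f) via R2 from link(i,b), red(b,f)
round 2: derive anc(e,f) via R1 from anc(e,c), link(c,f)
round 2: derive anc(f,d) via R1 from anc(f,i), link(i,d)
round 2: derive anc(f,e) via R1 from anc(f,c), link(c,e)
round 2: derive anc(f,f) via R1 from anc(f,c), link(c,f)
round 2: derive anc(i,i) via R1 from anc(i,d), link(d,i)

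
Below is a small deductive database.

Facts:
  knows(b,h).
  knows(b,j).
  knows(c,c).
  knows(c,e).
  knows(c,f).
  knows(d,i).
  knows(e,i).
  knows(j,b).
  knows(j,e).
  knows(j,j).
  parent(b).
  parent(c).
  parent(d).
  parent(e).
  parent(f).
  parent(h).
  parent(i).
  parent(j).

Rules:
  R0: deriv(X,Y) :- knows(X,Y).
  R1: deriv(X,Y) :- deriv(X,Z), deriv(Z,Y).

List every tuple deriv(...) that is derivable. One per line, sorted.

round 1: derive deriv(b,h) via R0 from knows(b,h)
round 1: derive deriv(b,j) via R0 from knows(b,j)
round 1: derive deriv(c,c) via R0 from knows(c,c)
round 1: derive deriv(c,e) via R0 from knows(c,e)
round 1: derive deriv(c,f) via R0 from knows(c,f)
round 1: derive deriv(d,i) via R0 from knows(d,i)
round 1: derive deriv(e,i) via R0 from knows(e,i)
round 1: derive deriv(j,b) via R0 from knows(j,b)
round 1: derive deriv(j,e) via R0 from knows(j,e)
round 1: derive deriv(j,j) via R0 from knows(j,j)
round 2: derive deriv(b,b) via R1 from deriv(b,j), deriv(j,b)
round 2: derive deriv(b,e) via R1 from deriv(b,j), deriv(j,e)
round 2: derive deriv(c,i) via R1 from deriv(c,e), deriv(e,i)
round 2: derive deriv(j,h) via R1 from deriv(j,b), deriv(b,h)
round 2: derive deriv(j,i) via R1 from deriv(j,e), deriv(e,i)
round 3: derive deriv(b,i) via R1 from deriv(b,e), deriv(e,i)

deriv(b,b)
deriv(b,e)
deriv(b,h)
deriv(b,i)
deriv(b,j)
deriv(c,c)
deriv(c,e)
deriv(c,f)
deriv(c,i)
deriv(d,i)
deriv(e,i)
deriv(j,b)
deriv(j,e)
deriv(j,h)
deriv(j,i)
deriv(j,j)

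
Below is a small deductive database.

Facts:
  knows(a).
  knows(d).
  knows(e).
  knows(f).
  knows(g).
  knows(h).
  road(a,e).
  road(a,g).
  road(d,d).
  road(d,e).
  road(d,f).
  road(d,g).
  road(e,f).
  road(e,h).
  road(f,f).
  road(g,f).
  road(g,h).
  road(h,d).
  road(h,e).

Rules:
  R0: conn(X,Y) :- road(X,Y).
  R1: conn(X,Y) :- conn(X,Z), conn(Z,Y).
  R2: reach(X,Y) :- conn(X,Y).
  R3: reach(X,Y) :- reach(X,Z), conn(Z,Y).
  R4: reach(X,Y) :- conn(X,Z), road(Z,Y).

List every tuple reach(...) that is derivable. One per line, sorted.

round 1: derive conn(a,e) via R0 from road(a,e)
round 1: derive conn(a,g) via R0 from road(a,g)
round 1: derive conn(d,d) via R0 from road(d,d)
round 1: derive conn(d,e) via R0 from road(d,e)
round 1: derive conn(d,f) via R0 from road(d,f)
round 1: derive conn(d,g) via R0 from road(d,g)
round 1: derive conn(e,f) via R0 from road(e,f)
round 1: derive conn(e,h) via R0 from road(e,h)
round 1: derive conn(f,f) via R0 from road(f,f)
round 1: derive conn(g,f) via R0 from road(g,f)
round 1: derive conn(g,h) via R0 from road(g,h)
round 1: derive conn(h,d) via R0 from road(h,d)
round 1: derive conn(h,e) via R0 from road(h,e)
round 2: derive conn(a,f) via R1 from conn(a,e), conn(e,f)
round 2: derive conn(a,h) via R1 from conn(a,e), conn(e,h)
round 2: derive conn(d,h) via R1 from conn(d,e), conn(e,h)
round 2: derive conn(e,d) via R1 from conn(e,h), conn(h,d)
round 2: derive conn(e,e) via R1 from conn(e,h), conn(h,e)
round 2: derive conn(g,d) via R1 from conn(g,h), conn(h,d)
round 2: derive conn(g,e) via R1 from conn(g,h), conn(h,e)
round 2: derive conn(h,f) via R1 from conn(h,d), conn(d,f)
round 2: derive conn(h,g) via R1 from conn(h,d), conn(d,g)
round 2: derive conn(h,h) via R1 from conn(h,e), conn(e,h)
round 2: derive reach(a,e) via R2 from conn(a,e)
round 2: derive reach(a,g) via R2 from conn(a,g)
round 2: derive reach(d,d) via R2 from conn(d,d)
round 2: derive reach(d,e) via R2 from conn(d,e)
round 2: derive reach(d,f) via R2 from conn(d,f)
round 2: derive reach(d,g) via R2 from conn(d,g)
round 2: derive reach(e,f) via R2 from conn(e,f)
round 2: derive reach(e,h) via R2 from conn(e,h)
round 2: derive reach(f,f) via R2 from conn(f,f)
round 2: derive reach(g,f) via R2 from conn(g,f)
round 2: derive reach(g,h) via R2 from conn(g,h)
round 2: derive reach(h,d) via R2 from conn(h,d)
round 2: derive reach(h,e) via R2 from conn(h,e)
round 2: derive reach(a,f) via R4 from conn(a,e), road(e,f)
round 2: derive reach(a,h) via R4 from conn(a,e), road(e,h)
round 2: derive reach(d,h) via R4 from conn(d,e), road(e,h)
round 2: derive reach(e,d) via R4 from conn(e,h), road(h,d)
round 2: derive reach(e,e) via R4 from conn(e,h), road(h,e)
round 2: derive reach(g,d) via R4 from conn(g,h), road(h,d)
round 2: derive reach(g,e) via R4 from conn(g,h), road(h,e)
round 2: derive reach(h,f) via R4 from conn(h,d), road(d,f)
round 2: derive reach(h,g) via R4 from conn(h,d), road(d,g)
round 2: derive reach(h,h) via R4 from conn(h,e), road(e,h)
round 3: derive conn(a,d) via R1 from conn(a,e), conn(e,d)
round 3: derive conn(e,g) via R1 from conn(e,d), conn(d,g)
round 3: derive conn(g,g) via R1 from conn(g,d), conn(d,g)
round 3: derive reach(a,d) via R3 from reach(a,e), conn(e,d)
round 3: derive reach(e,g) via R3 from reach(e,d), conn(d,g)
round 3: derive reach(g,g) via R3 from reach(g,d), conn(d,g)

reach(a,d)
reach(a,e)
reach(a,f)
reach(a,g)
reach(a,h)
reach(d,d)
reach(d,e)
reach(d,f)
reach(d,g)
reach(d,h)
reach(e,d)
reach(e,e)
reach(e,f)
reach(e,g)
reach(e,h)
reach(f,f)
reach(g,d)
reach(g,e)
reach(g,f)
reach(g,g)
reach(g,h)
reach(h,d)
reach(h,e)
reach(h,f)
reach(h,g)
reach(h,h)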